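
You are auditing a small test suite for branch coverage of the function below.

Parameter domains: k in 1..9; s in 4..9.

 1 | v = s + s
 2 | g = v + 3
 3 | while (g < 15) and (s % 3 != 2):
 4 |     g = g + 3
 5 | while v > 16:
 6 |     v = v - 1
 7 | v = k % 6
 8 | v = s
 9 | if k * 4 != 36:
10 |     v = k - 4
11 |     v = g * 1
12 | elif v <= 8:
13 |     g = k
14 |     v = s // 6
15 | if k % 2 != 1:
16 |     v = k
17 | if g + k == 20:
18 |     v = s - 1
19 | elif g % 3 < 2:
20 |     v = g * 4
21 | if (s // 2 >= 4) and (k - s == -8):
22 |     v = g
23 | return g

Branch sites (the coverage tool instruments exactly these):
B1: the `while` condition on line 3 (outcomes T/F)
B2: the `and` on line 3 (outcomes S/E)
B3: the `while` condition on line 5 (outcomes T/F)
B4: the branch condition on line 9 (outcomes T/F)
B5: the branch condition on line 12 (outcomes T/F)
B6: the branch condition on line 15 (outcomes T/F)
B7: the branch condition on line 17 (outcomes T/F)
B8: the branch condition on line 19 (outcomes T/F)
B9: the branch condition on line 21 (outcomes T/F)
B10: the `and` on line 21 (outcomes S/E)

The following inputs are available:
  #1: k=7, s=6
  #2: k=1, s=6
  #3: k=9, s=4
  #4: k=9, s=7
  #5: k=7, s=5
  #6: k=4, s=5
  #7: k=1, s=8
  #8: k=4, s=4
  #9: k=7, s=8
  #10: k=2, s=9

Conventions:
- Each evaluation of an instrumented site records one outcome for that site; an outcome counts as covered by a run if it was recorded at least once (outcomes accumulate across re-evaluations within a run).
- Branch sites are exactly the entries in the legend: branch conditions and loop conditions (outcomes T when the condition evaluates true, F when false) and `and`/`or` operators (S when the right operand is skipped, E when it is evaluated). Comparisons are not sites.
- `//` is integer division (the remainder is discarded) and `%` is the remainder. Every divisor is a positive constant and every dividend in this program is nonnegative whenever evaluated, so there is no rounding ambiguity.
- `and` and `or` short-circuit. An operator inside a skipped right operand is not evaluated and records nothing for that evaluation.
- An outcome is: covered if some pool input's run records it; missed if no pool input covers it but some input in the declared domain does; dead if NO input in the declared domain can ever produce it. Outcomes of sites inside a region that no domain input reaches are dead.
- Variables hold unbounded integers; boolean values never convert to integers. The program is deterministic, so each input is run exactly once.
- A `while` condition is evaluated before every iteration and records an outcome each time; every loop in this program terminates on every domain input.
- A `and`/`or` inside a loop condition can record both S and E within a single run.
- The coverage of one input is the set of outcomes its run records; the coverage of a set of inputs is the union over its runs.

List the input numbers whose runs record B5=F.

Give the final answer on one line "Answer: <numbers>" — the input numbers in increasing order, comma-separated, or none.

input #1 (k=7, s=6): does not record B5=F
input #2 (k=1, s=6): does not record B5=F
input #3 (k=9, s=4): does not record B5=F
input #4 (k=9, s=7): does not record B5=F
input #5 (k=7, s=5): does not record B5=F
input #6 (k=4, s=5): does not record B5=F
input #7 (k=1, s=8): does not record B5=F
input #8 (k=4, s=4): does not record B5=F
input #9 (k=7, s=8): does not record B5=F
input #10 (k=2, s=9): does not record B5=F

Answer: none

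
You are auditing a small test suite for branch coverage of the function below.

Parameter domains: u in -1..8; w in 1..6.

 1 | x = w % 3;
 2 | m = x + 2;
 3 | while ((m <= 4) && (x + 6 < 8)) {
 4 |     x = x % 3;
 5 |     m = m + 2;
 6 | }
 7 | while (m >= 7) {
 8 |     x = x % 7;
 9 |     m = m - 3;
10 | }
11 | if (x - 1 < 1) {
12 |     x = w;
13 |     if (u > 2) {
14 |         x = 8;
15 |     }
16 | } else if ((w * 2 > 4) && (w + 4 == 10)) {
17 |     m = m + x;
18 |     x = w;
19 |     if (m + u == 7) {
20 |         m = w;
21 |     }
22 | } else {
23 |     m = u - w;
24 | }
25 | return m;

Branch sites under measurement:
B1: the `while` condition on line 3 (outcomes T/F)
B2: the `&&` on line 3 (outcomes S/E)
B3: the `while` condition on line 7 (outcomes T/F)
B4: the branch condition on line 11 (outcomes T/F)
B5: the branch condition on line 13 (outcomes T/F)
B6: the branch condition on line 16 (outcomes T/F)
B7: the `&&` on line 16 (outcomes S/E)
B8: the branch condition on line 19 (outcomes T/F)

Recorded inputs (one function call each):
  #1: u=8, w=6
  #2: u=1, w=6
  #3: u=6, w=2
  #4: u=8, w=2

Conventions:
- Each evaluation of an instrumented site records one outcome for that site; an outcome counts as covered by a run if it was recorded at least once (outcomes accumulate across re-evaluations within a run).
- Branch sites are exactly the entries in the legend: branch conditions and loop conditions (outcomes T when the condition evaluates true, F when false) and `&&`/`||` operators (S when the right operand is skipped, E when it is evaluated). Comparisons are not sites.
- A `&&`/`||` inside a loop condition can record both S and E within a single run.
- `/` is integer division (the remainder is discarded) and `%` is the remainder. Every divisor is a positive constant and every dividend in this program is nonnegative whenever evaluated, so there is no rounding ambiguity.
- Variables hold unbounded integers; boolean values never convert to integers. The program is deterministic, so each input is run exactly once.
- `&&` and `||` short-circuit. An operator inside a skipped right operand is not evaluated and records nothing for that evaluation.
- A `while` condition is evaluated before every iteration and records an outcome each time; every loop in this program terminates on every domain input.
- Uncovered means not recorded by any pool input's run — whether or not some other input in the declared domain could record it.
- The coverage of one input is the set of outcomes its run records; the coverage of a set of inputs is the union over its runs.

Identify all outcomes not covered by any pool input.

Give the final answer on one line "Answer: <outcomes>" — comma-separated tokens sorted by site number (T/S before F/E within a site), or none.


run #1 (u=8, w=6) records B1=T, B1=F, B2=S, B2=E, B3=F, B4=T, B5=T
run #2 (u=1, w=6) records B1=T, B1=F, B2=S, B2=E, B3=F, B4=T, B5=F
run #3 (u=6, w=2) records B1=F, B2=E, B3=F, B4=F, B6=F, B7=S
run #4 (u=8, w=2) records B1=F, B2=E, B3=F, B4=F, B6=F, B7=S
union over the pool: B1=T, B1=F, B2=S, B2=E, B3=F, B4=T, B4=F, B5=T, B5=F, B6=F, B7=S
uncovered (5 of 16): B3=T, B6=T, B7=E, B8=T, B8=F
Answer: B3=T, B6=T, B7=E, B8=T, B8=F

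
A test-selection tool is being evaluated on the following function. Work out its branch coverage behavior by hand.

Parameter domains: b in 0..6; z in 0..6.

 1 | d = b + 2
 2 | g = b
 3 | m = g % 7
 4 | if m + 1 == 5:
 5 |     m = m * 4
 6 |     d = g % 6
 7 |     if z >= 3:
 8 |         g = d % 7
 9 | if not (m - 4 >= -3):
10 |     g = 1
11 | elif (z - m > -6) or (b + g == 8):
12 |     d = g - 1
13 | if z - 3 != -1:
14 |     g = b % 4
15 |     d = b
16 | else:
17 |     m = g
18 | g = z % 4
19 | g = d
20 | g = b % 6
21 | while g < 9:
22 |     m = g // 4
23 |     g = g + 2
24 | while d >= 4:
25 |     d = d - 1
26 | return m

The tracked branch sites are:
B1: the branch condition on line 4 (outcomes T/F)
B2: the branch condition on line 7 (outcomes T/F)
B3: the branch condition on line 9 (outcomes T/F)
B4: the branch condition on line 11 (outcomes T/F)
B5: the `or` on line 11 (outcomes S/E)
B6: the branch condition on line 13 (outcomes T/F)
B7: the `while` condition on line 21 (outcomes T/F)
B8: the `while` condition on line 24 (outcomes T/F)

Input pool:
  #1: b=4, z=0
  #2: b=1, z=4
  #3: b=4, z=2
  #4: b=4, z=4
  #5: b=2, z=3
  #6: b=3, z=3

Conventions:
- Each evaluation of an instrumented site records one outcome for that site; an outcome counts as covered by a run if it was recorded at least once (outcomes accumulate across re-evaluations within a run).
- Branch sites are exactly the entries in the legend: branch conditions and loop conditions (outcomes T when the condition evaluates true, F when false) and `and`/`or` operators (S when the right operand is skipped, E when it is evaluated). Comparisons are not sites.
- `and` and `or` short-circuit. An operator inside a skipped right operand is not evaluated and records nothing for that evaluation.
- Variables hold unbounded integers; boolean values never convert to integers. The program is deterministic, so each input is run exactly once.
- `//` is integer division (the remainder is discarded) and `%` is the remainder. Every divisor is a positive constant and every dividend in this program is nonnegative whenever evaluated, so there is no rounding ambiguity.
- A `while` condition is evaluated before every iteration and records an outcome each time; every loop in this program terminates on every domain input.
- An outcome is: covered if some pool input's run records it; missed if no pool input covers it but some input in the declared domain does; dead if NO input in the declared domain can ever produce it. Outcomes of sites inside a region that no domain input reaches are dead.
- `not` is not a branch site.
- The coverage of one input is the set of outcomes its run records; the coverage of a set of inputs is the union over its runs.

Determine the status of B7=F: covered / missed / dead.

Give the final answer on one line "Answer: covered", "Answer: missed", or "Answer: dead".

B7=F is recorded by pool input(s) 1, 2, 3, 4, 5, 6 -> covered

Answer: covered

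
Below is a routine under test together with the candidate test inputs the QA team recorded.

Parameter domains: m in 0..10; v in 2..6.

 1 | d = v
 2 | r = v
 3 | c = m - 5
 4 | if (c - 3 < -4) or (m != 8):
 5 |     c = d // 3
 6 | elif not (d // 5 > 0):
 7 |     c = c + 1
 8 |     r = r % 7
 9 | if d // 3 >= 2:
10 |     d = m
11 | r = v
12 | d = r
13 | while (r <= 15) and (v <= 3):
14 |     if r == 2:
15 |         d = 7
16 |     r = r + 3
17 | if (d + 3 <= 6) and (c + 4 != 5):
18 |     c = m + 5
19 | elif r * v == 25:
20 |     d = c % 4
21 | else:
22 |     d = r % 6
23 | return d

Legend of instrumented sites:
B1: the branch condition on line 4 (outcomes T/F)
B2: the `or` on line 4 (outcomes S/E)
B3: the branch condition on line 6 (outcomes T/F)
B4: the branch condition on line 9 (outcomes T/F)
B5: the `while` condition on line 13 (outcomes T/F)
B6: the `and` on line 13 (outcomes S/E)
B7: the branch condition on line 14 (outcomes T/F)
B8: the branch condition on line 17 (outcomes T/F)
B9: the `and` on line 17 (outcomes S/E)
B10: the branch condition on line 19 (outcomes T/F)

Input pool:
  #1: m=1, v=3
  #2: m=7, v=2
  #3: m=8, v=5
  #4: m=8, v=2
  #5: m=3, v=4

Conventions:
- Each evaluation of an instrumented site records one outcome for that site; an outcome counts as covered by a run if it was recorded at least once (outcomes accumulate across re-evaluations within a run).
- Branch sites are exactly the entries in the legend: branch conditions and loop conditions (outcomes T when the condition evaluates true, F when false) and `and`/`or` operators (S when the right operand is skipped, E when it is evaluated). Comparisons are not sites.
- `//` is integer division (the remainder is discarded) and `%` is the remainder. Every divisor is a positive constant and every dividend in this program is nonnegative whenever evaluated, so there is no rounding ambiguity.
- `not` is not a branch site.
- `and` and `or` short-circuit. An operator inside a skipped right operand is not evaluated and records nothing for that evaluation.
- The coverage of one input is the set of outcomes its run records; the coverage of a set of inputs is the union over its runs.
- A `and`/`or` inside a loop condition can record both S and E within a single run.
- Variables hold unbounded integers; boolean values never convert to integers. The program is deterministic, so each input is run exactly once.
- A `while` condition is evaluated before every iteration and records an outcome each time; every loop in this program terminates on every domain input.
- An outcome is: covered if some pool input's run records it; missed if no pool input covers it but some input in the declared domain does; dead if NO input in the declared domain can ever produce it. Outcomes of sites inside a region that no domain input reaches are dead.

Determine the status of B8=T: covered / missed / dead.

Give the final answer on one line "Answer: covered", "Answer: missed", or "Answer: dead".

no pool input records B8=T
but domain input (m=8, v=3) does record it -> reachable, so missed

Answer: missed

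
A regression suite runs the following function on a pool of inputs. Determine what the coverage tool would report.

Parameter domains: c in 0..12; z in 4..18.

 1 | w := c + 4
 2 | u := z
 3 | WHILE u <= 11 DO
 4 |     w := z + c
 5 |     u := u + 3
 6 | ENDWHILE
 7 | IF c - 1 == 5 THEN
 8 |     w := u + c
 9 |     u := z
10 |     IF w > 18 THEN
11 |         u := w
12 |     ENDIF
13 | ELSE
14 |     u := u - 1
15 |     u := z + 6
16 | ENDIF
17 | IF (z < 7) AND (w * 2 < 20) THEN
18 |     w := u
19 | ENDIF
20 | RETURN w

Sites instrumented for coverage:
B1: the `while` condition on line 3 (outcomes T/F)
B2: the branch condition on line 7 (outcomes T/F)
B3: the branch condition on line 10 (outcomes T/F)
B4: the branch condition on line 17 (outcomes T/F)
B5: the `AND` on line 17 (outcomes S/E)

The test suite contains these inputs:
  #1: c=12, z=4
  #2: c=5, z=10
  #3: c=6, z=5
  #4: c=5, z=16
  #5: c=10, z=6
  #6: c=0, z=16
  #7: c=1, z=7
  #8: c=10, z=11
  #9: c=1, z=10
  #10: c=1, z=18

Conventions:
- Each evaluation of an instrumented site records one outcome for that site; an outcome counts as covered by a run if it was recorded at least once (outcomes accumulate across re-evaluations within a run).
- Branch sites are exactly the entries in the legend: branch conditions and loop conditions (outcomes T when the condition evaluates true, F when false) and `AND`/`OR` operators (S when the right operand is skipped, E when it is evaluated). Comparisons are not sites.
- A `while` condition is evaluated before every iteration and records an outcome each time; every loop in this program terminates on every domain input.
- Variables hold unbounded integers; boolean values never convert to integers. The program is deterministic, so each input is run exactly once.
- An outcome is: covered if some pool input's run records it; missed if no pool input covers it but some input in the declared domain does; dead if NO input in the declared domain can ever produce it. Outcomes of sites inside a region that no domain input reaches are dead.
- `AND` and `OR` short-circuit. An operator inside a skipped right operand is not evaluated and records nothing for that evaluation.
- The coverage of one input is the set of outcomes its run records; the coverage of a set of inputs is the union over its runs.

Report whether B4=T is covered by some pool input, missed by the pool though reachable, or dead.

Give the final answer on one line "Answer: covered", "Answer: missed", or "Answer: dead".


no pool input records B4=T
but domain input (c=0, z=4) does record it -> reachable, so missed
Answer: missed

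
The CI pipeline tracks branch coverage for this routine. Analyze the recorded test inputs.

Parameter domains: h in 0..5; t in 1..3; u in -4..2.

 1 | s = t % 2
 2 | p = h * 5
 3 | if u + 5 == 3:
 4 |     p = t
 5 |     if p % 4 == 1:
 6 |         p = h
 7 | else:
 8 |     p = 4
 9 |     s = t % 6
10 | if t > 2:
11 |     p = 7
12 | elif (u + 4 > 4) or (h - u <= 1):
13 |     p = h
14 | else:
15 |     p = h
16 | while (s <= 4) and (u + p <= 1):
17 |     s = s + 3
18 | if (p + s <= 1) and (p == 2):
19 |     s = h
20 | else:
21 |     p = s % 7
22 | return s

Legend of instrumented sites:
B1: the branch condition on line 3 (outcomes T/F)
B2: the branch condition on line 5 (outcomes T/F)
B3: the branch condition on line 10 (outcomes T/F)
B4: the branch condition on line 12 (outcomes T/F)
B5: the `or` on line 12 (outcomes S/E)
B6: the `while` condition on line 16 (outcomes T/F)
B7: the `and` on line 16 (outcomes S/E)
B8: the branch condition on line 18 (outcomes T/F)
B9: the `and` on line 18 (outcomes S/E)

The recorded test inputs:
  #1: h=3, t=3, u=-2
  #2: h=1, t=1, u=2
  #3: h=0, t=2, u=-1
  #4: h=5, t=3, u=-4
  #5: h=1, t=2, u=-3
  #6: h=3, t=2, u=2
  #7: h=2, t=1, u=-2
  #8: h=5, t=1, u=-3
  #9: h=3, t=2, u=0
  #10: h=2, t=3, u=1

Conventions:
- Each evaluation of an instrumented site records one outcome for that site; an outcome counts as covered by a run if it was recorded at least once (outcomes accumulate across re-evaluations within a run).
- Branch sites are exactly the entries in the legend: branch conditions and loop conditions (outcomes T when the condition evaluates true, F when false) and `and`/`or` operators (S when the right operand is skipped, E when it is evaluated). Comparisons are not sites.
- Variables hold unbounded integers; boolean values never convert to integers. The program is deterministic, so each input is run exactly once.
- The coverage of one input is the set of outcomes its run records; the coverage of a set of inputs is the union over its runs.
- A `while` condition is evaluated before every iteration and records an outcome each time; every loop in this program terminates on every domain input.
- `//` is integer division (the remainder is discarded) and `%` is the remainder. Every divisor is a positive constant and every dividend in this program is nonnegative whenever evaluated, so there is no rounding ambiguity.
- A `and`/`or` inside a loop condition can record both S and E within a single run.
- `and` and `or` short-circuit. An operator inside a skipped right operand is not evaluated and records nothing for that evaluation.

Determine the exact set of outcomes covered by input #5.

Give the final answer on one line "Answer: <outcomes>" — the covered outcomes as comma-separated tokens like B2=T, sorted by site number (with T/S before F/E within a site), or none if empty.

Running input #5 (h=1, t=2, u=-3), event by event:
  B1->F, B3->F, B5->E, B4->F, B7->E, B6->T, B7->S, B6->F, B9->S, B8->F
distinct outcomes covered: B1=F, B3=F, B4=F, B5=E, B6=T, B6=F, B7=S, B7=E, B8=F, B9=S

Answer: B1=F, B3=F, B4=F, B5=E, B6=T, B6=F, B7=S, B7=E, B8=F, B9=S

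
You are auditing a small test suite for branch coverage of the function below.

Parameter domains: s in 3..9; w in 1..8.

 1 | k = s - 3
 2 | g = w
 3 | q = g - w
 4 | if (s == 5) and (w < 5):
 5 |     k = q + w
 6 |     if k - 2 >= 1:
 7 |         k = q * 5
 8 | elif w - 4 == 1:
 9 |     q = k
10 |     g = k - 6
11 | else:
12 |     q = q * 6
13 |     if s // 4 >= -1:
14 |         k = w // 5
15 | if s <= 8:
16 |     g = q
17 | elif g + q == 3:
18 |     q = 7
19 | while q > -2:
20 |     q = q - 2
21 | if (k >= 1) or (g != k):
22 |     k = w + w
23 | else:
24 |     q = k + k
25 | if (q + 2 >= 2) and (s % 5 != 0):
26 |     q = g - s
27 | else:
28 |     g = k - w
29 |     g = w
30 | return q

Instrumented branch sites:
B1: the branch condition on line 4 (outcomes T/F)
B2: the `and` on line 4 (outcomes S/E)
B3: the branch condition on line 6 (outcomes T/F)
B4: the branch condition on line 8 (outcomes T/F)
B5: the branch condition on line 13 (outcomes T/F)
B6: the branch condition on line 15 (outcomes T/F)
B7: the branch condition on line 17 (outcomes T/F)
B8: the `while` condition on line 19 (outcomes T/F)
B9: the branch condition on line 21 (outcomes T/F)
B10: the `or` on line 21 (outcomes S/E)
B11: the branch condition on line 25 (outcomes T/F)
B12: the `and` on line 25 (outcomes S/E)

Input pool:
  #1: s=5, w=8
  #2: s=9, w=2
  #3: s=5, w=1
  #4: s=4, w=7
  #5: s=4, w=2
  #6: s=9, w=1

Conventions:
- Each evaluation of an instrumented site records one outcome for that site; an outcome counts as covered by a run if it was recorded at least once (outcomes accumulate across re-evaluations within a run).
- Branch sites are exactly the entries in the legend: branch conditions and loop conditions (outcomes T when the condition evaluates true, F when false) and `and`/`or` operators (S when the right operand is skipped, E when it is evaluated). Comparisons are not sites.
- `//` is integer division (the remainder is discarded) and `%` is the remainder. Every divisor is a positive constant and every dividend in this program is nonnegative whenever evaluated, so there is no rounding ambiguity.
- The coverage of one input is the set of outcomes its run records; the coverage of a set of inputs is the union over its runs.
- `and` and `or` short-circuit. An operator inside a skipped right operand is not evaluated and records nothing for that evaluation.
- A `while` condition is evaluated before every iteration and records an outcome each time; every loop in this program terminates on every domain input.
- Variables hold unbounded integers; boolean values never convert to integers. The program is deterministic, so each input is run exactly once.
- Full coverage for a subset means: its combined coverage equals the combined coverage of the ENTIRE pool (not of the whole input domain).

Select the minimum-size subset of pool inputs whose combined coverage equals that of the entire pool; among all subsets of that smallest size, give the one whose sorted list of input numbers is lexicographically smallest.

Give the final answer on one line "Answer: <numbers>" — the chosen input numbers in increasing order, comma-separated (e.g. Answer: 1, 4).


#1 (s=5, w=8) -> B2->E, B1->F, B4->F, B5->T, B6->T, B8->T, B8->F, B10->S, B9->T, B12->S, B11->F; covered: B1=F, B2=E, B4=F, B5=T, B6=T, B8=T, B8=F, B9=T, B10=S, B11=F, B12=S
#2 (s=9, w=2) -> B2->S, B1->F, B4->F, B5->T, B6->F, B7->F, B8->T, B8->F, B10->E, B9->T, B12->S, B11->F; covered: B1=F, B2=S, B4=F, B5=T, B6=F, B7=F, B8=T, B8=F, B9=T, B10=E, B11=F, B12=S
#3 (s=5, w=1) -> B2->E, B1->T, B3->F, B6->T, B8->T, B8->F, B10->S, B9->T, B12->S, B11->F; covered: B1=T, B2=E, B3=F, B6=T, B8=T, B8=F, B9=T, B10=S, B11=F, B12=S
#4 (s=4, w=7) -> B2->S, B1->F, B4->F, B5->T, B6->T, B8->T, B8->F, B10->S, B9->T, B12->S, B11->F; covered: B1=F, B2=S, B4=F, B5=T, B6=T, B8=T, B8=F, B9=T, B10=S, B11=F, B12=S
#5 (s=4, w=2) -> B2->S, B1->F, B4->F, B5->T, B6->T, B8->T, B8->F, B10->E, B9->F, B12->E, B11->T; covered: B1=F, B2=S, B4=F, B5=T, B6=T, B8=T, B8=F, B9=F, B10=E, B11=T, B12=E
#6 (s=9, w=1) -> B2->S, B1->F, B4->F, B5->T, B6->F, B7->F, B8->T, B8->F, B10->E, B9->T, B12->S, B11->F; covered: B1=F, B2=S, B4=F, B5=T, B6=F, B7=F, B8=T, B8=F, B9=T, B10=E, B11=F, B12=S
pool-wide coverage (20 outcomes): B1=T, B1=F, B2=S, B2=E, B3=F, B4=F, B5=T, B6=T, B6=F, B7=F, B8=T, B8=F, B9=T, B9=F, B10=S, B10=E, B11=T, B11=F, B12=S, B12=E
checked all size-1 subsets: none covers 20 outcomes (max 12/20)
checked all size-2 subsets: none covers 20 outcomes (max 18/20)
at size 3, {2, 3, 5} reaches all 20 outcomes; every lexicographically earlier size-3 subset fails
Answer: 2, 3, 5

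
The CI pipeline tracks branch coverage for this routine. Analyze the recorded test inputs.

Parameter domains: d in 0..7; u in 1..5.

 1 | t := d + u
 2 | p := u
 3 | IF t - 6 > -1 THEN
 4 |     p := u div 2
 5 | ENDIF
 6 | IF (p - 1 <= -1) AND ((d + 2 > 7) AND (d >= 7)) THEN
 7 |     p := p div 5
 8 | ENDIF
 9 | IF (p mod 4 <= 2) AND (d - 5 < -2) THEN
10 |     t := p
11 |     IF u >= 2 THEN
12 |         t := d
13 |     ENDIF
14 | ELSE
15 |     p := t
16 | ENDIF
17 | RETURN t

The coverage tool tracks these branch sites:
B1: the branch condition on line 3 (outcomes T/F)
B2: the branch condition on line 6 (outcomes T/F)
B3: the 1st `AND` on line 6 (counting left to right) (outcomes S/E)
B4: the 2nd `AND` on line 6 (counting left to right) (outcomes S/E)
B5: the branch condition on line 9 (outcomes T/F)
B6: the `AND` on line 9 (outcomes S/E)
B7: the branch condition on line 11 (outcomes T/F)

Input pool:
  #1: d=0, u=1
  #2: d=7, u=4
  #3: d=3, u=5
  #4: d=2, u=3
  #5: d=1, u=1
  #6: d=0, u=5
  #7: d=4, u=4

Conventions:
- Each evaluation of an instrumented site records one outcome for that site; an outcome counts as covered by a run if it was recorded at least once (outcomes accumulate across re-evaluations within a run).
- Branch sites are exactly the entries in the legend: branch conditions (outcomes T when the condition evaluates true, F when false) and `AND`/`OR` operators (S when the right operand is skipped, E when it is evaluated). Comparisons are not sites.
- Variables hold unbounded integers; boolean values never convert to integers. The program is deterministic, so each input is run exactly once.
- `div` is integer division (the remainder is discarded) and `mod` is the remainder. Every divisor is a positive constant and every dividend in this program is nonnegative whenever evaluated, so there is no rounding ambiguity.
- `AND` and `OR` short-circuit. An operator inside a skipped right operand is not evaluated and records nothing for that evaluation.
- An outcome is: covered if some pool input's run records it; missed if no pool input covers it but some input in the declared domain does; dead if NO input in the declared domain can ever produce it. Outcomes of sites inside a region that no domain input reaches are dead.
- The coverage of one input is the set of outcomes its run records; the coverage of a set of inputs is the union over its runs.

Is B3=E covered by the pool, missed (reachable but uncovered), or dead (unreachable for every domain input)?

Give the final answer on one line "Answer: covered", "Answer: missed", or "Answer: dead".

no pool input records B3=E
but domain input (d=5, u=1) does record it -> reachable, so missed

Answer: missed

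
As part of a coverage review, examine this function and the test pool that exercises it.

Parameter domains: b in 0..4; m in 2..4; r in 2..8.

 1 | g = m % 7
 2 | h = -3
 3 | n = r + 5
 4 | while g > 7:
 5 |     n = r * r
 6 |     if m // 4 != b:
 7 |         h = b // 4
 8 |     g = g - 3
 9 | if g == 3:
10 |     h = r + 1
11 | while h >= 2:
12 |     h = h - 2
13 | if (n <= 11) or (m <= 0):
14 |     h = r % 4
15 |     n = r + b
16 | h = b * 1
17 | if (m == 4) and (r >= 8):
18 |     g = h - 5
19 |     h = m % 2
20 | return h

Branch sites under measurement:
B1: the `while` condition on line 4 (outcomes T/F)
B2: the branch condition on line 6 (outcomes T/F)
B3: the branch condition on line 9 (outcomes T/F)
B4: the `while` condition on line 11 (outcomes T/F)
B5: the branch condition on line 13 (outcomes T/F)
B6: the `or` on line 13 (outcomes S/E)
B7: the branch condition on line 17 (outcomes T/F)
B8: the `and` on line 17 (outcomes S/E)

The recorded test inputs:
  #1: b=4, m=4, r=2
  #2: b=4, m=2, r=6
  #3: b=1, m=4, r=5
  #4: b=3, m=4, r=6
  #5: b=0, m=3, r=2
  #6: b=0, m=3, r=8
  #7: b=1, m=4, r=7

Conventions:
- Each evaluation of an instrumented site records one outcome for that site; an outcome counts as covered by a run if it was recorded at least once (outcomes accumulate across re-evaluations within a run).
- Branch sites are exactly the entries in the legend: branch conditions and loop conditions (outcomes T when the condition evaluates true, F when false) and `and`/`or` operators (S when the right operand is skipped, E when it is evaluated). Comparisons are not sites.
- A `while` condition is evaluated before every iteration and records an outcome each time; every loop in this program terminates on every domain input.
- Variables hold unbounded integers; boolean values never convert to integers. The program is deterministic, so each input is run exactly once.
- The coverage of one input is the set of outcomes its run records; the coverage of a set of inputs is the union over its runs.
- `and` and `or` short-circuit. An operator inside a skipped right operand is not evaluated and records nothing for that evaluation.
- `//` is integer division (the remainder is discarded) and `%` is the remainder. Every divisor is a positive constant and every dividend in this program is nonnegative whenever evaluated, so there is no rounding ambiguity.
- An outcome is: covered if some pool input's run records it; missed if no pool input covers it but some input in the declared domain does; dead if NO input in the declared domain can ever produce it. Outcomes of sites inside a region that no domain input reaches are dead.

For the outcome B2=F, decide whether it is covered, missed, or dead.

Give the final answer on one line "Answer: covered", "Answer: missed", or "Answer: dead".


no pool input records B2=F
checking all 105 inputs in the declared domain: B2=F is never recorded -> dead
Answer: dead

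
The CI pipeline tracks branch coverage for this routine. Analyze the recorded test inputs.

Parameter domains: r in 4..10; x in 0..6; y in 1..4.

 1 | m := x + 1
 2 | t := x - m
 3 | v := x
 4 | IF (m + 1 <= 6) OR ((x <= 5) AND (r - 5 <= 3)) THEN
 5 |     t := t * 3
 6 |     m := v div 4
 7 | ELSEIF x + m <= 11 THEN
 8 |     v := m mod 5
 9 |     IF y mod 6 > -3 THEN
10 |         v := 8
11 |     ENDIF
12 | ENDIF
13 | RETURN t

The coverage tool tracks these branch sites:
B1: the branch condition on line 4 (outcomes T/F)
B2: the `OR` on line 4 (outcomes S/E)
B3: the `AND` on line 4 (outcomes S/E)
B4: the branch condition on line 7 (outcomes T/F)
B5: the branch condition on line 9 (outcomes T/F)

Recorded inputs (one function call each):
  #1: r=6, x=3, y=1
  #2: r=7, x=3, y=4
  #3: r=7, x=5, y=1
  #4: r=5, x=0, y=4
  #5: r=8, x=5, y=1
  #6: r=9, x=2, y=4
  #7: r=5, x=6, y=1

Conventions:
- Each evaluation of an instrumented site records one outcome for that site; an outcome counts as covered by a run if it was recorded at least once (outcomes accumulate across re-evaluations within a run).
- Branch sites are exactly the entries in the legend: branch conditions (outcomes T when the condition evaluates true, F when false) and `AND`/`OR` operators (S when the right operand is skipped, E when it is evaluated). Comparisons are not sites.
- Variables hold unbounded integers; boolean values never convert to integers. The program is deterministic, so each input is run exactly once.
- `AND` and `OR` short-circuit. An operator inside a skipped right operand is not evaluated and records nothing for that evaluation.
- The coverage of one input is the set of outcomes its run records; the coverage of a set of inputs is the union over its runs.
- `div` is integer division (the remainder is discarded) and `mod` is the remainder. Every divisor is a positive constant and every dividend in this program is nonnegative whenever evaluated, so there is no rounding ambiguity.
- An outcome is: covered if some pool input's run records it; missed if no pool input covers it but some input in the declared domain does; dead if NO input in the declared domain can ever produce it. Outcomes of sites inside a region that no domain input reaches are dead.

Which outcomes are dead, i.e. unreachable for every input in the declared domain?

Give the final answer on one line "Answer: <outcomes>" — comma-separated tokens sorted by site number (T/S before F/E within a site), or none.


running all 196 domain inputs and tallying outcomes:
  B5=F: unreachable across the whole domain -> dead
  reachable outcomes have witnesses, e.g. B1=T (e.g. r=4, x=0, y=1), B1=F (e.g. r=4, x=6, y=1), B2=S (e.g. r=4, x=0, y=1), B2=E (e.g. r=4, x=5, y=1)
Answer: B5=F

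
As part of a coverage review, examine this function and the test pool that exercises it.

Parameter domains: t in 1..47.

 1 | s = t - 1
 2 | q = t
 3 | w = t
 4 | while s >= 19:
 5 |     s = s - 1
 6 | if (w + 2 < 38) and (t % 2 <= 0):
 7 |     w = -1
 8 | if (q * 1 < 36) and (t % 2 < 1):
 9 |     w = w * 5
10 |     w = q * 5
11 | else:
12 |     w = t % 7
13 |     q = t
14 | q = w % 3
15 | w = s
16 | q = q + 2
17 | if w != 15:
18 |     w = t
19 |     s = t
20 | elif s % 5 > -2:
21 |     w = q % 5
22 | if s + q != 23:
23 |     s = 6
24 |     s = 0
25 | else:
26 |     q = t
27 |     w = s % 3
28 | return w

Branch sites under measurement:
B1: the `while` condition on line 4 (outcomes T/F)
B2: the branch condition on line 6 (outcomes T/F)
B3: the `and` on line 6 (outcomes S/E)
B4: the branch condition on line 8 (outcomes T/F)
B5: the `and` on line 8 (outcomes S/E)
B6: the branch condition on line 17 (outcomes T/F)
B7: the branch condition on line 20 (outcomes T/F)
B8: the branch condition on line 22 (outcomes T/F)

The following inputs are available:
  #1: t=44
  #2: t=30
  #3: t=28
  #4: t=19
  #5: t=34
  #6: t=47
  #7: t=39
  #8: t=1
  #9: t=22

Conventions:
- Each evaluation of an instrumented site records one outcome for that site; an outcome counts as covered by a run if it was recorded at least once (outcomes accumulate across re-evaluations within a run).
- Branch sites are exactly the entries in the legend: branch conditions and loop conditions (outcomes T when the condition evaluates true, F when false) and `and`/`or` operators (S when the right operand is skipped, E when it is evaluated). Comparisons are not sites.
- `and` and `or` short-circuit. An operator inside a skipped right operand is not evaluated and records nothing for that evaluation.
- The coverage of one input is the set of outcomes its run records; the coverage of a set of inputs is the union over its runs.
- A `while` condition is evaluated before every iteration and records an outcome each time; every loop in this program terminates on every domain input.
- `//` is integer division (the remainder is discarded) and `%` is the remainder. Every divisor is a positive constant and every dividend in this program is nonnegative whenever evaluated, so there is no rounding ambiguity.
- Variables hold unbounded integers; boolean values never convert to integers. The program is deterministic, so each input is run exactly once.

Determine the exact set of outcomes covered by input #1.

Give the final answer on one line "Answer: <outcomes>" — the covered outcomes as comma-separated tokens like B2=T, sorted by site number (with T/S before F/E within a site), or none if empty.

Event log for input #1 (t=44):
  B1->T, B1->T, B1->T, B1->T, B1->T, B1->T, B1->T, B1->T, B1->T, B1->T
  B1->T, B1->T, B1->T, B1->T, B1->T, B1->T, B1->T, B1->T, B1->T, B1->T
  B1->T, B1->T, B1->T, B1->T, B1->T, B1->F, B3->S, B2->F, B5->S, B4->F
  B6->T, B8->T
collecting distinct outcomes: B1=T, B1=F, B2=F, B3=S, B4=F, B5=S, B6=T, B8=T

Answer: B1=T, B1=F, B2=F, B3=S, B4=F, B5=S, B6=T, B8=T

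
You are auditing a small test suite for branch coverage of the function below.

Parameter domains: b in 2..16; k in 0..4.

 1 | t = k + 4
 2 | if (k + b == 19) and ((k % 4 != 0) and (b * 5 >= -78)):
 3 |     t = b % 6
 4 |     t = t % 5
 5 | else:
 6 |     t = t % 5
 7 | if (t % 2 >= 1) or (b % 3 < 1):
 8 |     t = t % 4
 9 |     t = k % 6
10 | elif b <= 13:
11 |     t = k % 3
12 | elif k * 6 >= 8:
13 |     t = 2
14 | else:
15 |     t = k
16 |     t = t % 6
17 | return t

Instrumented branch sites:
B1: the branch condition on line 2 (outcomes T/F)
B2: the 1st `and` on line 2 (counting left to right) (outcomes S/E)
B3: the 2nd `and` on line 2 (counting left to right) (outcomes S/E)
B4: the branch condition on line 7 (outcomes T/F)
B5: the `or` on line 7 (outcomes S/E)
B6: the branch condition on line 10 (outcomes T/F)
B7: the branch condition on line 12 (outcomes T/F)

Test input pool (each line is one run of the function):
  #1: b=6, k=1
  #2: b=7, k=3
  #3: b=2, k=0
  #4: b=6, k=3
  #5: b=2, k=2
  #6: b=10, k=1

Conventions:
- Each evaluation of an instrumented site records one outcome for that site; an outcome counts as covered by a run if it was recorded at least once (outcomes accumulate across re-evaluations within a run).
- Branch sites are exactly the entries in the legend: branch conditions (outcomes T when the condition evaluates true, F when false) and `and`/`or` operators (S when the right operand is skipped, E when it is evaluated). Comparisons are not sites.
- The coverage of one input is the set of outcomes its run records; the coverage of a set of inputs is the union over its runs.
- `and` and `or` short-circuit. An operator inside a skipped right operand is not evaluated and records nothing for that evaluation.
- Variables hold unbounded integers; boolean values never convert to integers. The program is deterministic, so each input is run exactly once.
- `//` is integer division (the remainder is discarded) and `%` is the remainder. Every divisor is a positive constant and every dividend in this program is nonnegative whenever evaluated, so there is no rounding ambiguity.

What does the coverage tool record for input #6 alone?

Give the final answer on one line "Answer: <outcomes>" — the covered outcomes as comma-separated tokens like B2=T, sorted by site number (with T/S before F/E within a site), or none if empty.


Running input #6 (b=10, k=1), event by event:
  B2->S, B1->F, B5->E, B4->F, B6->T
distinct outcomes covered: B1=F, B2=S, B4=F, B5=E, B6=T
Answer: B1=F, B2=S, B4=F, B5=E, B6=T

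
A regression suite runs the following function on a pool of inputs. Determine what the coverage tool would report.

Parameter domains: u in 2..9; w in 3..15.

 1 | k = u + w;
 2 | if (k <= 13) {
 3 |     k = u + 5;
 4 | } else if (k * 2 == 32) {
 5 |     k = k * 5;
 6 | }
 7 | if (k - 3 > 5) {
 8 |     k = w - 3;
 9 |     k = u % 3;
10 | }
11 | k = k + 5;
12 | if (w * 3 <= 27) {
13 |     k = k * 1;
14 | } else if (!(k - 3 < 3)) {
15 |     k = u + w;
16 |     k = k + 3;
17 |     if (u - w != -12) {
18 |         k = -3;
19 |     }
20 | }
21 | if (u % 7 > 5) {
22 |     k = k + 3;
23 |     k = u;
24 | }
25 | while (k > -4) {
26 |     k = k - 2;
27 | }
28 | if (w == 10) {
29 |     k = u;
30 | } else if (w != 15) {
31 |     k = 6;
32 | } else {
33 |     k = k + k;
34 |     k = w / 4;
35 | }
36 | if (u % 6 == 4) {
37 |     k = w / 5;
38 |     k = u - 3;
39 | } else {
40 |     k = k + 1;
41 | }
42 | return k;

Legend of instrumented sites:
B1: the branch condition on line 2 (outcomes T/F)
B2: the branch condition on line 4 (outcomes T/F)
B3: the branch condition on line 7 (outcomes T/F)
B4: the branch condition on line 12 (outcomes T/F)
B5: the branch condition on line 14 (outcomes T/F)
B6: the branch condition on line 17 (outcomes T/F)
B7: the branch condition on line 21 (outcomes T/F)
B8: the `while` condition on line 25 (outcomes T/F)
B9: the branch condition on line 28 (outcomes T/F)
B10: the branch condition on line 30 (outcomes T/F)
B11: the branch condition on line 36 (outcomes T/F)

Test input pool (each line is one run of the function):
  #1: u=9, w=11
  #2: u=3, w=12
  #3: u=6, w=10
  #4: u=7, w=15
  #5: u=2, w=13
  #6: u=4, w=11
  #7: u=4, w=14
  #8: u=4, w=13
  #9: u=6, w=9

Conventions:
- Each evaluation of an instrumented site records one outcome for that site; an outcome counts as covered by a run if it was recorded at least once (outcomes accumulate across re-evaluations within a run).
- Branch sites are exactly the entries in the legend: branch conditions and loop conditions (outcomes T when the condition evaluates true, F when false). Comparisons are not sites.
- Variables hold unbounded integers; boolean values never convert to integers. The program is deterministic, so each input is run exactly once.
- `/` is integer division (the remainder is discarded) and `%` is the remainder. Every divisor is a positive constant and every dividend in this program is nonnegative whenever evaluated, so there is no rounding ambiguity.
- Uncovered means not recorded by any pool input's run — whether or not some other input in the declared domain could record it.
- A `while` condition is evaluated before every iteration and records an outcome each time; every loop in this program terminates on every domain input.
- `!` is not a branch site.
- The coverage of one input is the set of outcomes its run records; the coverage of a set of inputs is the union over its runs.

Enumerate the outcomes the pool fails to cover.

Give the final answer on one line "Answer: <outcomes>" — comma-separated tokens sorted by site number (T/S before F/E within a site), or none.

#1 (u=9, w=11) -> B1->F, B2->F, B3->T, B4->F, B5->F, B7->F, B8->T, B8->T, B8->T, B8->T, B8->T, B8->F, B9->F, B10->T, ...; covered: B1=F, B2=F, B3=T, B4=F, B5=F, B7=F, B8=T, B8=F, B9=F, B10=T, B11=F
#2 (u=3, w=12) -> B1->F, B2->F, B3->T, B4->F, B5->F, B7->F, B8->T, B8->T, B8->T, B8->T, B8->T, B8->F, B9->F, B10->T, ...; covered: B1=F, B2=F, B3=T, B4=F, B5=F, B7=F, B8=T, B8=F, B9=F, B10=T, B11=F
#3 (u=6, w=10) -> B1->F, B2->T, B3->T, B4->F, B5->F, B7->T, B8->T, B8->T, B8->T, B8->T, B8->T, B8->F, B9->T, B11->F; covered: B1=F, B2=T, B3=T, B4=F, B5=F, B7=T, B8=T, B8=F, B9=T, B11=F
#4 (u=7, w=15) -> B1->F, B2->F, B3->T, B4->F, B5->T, B6->T, B7->F, B8->T, B8->F, B9->F, B10->F, B11->F; covered: B1=F, B2=F, B3=T, B4=F, B5=T, B6=T, B7=F, B8=T, B8=F, B9=F, B10=F, B11=F
#5 (u=2, w=13) -> B1->F, B2->F, B3->T, B4->F, B5->T, B6->T, B7->F, B8->T, B8->F, B9->F, B10->T, B11->F; covered: B1=F, B2=F, B3=T, B4=F, B5=T, B6=T, B7=F, B8=T, B8=F, B9=F, B10=T, B11=F
#6 (u=4, w=11) -> B1->F, B2->F, B3->T, B4->F, B5->T, B6->T, B7->F, B8->T, B8->F, B9->F, B10->T, B11->T; covered: B1=F, B2=F, B3=T, B4=F, B5=T, B6=T, B7=F, B8=T, B8=F, B9=F, B10=T, B11=T
#7 (u=4, w=14) -> B1->F, B2->F, B3->T, B4->F, B5->T, B6->T, B7->F, B8->T, B8->F, B9->F, B10->T, B11->T; covered: B1=F, B2=F, B3=T, B4=F, B5=T, B6=T, B7=F, B8=T, B8=F, B9=F, B10=T, B11=T
#8 (u=4, w=13) -> B1->F, B2->F, B3->T, B4->F, B5->T, B6->T, B7->F, B8->T, B8->F, B9->F, B10->T, B11->T; covered: B1=F, B2=F, B3=T, B4=F, B5=T, B6=T, B7=F, B8=T, B8=F, B9=F, B10=T, B11=T
#9 (u=6, w=9) -> B1->F, B2->F, B3->T, B4->T, B7->T, B8->T, B8->T, B8->T, B8->T, B8->T, B8->F, B9->F, B10->T, B11->F; covered: B1=F, B2=F, B3=T, B4=T, B7=T, B8=T, B8=F, B9=F, B10=T, B11=F
union over the pool: B1=F, B2=T, B2=F, B3=T, B4=T, B4=F, B5=T, B5=F, B6=T, B7=T, B7=F, B8=T, B8=F, B9=T, B9=F, B10=T, B10=F, B11=T, B11=F
uncovered (3 of 22): B1=T, B3=F, B6=F

Answer: B1=T, B3=F, B6=F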